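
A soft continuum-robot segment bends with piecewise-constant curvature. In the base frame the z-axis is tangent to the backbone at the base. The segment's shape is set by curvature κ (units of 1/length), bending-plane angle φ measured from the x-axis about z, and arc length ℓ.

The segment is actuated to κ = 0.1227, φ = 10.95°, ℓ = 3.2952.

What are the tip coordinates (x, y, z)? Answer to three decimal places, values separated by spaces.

0.645 0.125 3.206

θ = κ·ℓ = 0.1227 × 3.2952 = 0.40432 rad
ρ = (1 − cos θ)/κ = (1 − 0.91937)/0.1227 = 0.65713
z = sin θ / κ = 0.39339/0.1227 = 3.20615
x = ρ cos φ = 0.65713 × cos(10.95°) = 0.64517
y = ρ sin φ = 0.65713 × sin(10.95°) = 0.12482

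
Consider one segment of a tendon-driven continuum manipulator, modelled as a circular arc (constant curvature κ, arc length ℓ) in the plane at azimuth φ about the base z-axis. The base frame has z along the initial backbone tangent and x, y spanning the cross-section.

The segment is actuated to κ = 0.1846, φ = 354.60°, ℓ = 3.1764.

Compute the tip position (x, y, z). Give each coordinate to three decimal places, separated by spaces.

0.901 -0.085 2.997

θ = κ·ℓ = 0.1846 × 3.1764 = 0.58636 rad
ρ = (1 − cos θ)/κ = (1 − 0.83296)/0.1846 = 0.90488
z = sin θ / κ = 0.55334/0.1846 = 2.99748
x = ρ cos φ = 0.90488 × cos(354.60°) = 0.90087
y = ρ sin φ = 0.90488 × sin(354.60°) = -0.08516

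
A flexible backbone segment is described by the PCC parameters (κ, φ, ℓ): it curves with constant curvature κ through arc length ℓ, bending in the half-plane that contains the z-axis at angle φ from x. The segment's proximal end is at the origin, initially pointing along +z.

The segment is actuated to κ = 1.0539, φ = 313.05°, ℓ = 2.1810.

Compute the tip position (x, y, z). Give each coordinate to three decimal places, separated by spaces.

1.079 -1.155 0.708

θ = κ·ℓ = 1.0539 × 2.1810 = 2.29856 rad
ρ = (1 − cos θ)/κ = (1 − -0.66520)/1.0539 = 1.58003
z = sin θ / κ = 0.74667/1.0539 = 0.70848
x = ρ cos φ = 1.58003 × cos(313.05°) = 1.07859
y = ρ sin φ = 1.58003 × sin(313.05°) = -1.15462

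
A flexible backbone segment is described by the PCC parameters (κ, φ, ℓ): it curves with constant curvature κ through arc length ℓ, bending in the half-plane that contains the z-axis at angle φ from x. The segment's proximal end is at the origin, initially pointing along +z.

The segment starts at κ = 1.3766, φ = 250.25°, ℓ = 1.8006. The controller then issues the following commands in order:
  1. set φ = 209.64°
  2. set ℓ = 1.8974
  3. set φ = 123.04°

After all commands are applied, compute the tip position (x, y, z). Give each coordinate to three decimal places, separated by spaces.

initial: κ=1.3766, φ=250.25°, ℓ=1.8006
cmd 1: set φ=209.64° → (κ,φ,ℓ)=(1.3766,209.64°,1.8006) → tip=(-1.1290,-0.6424,0.4470)
cmd 2: set ℓ=1.8974 → (κ,φ,ℓ)=(1.3766,209.64°,1.8974) → tip=(-1.1762,-0.6693,0.3670)
cmd 3: set φ=123.04° → (κ,φ,ℓ)=(1.3766,123.04°,1.8974) → tip=(-0.7379,1.1345,0.3670)

-0.738 1.134 0.367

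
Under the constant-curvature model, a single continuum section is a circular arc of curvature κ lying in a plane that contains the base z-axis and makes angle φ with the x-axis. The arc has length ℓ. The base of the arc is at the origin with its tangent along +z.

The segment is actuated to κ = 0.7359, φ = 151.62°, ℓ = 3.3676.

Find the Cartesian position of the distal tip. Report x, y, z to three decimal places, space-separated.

θ = κ·ℓ = 0.7359 × 3.3676 = 2.47822 rad
ρ = (1 − cos θ)/κ = (1 − -0.78792)/0.7359 = 2.42957
z = sin θ / κ = 0.61578/0.7359 = 0.83677
x = ρ cos φ = 2.42957 × cos(151.62°) = -2.13757
y = ρ sin φ = 2.42957 × sin(151.62°) = 1.15481

-2.138 1.155 0.837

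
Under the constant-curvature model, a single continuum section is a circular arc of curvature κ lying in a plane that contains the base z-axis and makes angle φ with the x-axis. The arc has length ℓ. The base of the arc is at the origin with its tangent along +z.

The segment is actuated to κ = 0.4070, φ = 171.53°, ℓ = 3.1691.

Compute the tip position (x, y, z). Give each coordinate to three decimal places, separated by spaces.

-1.756 0.262 2.361

θ = κ·ℓ = 0.4070 × 3.1691 = 1.28982 rad
ρ = (1 − cos θ)/κ = (1 − 0.27729)/0.4070 = 1.77570
z = sin θ / κ = 0.96079/0.4070 = 2.36065
x = ρ cos φ = 1.77570 × cos(171.53°) = -1.75633
y = ρ sin φ = 1.77570 × sin(171.53°) = 0.26155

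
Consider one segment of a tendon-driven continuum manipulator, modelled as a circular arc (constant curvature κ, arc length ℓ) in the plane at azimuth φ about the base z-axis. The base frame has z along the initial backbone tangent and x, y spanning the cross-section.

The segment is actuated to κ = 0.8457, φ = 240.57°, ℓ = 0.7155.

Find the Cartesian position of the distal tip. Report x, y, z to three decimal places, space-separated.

θ = κ·ℓ = 0.8457 × 0.7155 = 0.60510 rad
ρ = (1 − cos θ)/κ = (1 − 0.82245)/0.8457 = 0.20995
z = sin θ / κ = 0.56884/0.8457 = 0.67263
x = ρ cos φ = 0.20995 × cos(240.57°) = -0.10316
y = ρ sin φ = 0.20995 × sin(240.57°) = -0.18286

-0.103 -0.183 0.673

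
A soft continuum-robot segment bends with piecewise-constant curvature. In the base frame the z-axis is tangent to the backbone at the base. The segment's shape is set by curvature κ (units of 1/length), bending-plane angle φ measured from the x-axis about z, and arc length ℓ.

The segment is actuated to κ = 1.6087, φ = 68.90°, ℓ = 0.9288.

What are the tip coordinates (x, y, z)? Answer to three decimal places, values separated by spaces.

0.207 0.536 0.620

θ = κ·ℓ = 1.6087 × 0.9288 = 1.49416 rad
ρ = (1 − cos θ)/κ = (1 − 0.07656)/1.6087 = 0.57403
z = sin θ / κ = 0.99706/1.6087 = 0.61980
x = ρ cos φ = 0.57403 × cos(68.90°) = 0.20665
y = ρ sin φ = 0.57403 × sin(68.90°) = 0.53554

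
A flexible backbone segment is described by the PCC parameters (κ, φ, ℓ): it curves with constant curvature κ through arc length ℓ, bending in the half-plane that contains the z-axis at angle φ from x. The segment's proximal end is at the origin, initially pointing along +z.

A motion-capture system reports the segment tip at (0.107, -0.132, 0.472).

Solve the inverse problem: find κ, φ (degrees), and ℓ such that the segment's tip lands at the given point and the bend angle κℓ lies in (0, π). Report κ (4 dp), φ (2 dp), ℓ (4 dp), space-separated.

1.3504 309.03 0.5118

ρ = √(x²+y²) = √(0.107² + -0.132²) = 0.16992
φ = atan2(y, x) mod 360° = atan2(-0.132, 0.107) = 309.0284°
|p|² = ρ² + z² = 0.16992² + 0.472² = 0.25166
κ = 2ρ / |p|² = 2×0.16992 / 0.25166 = 1.35041
θ = 2·atan2(ρ, z) = 2·atan2(0.16992, 0.472) = 0.69111 rad
ℓ = θ/κ = 0.69111/1.35041 = 0.51178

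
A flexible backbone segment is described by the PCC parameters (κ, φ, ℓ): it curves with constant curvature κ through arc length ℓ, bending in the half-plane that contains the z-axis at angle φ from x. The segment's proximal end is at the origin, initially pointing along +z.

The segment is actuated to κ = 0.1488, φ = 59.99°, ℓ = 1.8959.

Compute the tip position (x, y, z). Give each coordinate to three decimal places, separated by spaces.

0.133 0.230 1.871

θ = κ·ℓ = 0.1488 × 1.8959 = 0.28211 rad
ρ = (1 − cos θ)/κ = (1 − 0.96047)/0.1488 = 0.26566
z = sin θ / κ = 0.27838/0.1488 = 1.87085
x = ρ cos φ = 0.26566 × cos(59.99°) = 0.13287
y = ρ sin φ = 0.26566 × sin(59.99°) = 0.23004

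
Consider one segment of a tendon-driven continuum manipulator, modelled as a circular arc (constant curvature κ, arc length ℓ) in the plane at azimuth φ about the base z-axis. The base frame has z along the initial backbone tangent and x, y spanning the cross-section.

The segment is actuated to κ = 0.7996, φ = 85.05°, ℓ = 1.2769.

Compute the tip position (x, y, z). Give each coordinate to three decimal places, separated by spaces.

0.052 0.595 1.066

θ = κ·ℓ = 0.7996 × 1.2769 = 1.02101 rad
ρ = (1 − cos θ)/κ = (1 − 0.52251)/0.7996 = 0.59717
z = sin θ / κ = 0.85264/0.7996 = 1.06633
x = ρ cos φ = 0.59717 × cos(85.05°) = 0.05153
y = ρ sin φ = 0.59717 × sin(85.05°) = 0.59494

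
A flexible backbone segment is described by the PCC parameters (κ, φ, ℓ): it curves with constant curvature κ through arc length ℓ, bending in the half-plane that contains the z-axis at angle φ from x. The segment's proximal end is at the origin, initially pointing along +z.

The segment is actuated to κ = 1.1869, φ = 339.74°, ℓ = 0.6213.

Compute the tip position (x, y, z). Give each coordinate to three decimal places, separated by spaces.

θ = κ·ℓ = 1.1869 × 0.6213 = 0.73742 rad
ρ = (1 − cos θ)/κ = (1 − 0.74021)/1.1869 = 0.21889
z = sin θ / κ = 0.67238/1.1869 = 0.56650
x = ρ cos φ = 0.21889 × cos(339.74°) = 0.20534
y = ρ sin φ = 0.21889 × sin(339.74°) = -0.07580

0.205 -0.076 0.567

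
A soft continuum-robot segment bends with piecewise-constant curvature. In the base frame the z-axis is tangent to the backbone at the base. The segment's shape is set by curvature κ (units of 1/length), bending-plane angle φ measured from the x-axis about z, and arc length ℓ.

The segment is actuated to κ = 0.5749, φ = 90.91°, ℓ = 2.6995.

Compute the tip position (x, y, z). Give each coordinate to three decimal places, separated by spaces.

θ = κ·ℓ = 0.5749 × 2.6995 = 1.55194 rad
ρ = (1 − cos θ)/κ = (1 − 0.01885)/0.5749 = 1.70664
z = sin θ / κ = 0.99982/0.5749 = 1.73912
x = ρ cos φ = 1.70664 × cos(90.91°) = -0.02710
y = ρ sin φ = 1.70664 × sin(90.91°) = 1.70642

-0.027 1.706 1.739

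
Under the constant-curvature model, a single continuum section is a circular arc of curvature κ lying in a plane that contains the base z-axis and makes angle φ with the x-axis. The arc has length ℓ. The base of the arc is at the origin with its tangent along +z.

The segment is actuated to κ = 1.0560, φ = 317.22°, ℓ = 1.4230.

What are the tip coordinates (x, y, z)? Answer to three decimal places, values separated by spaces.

0.648 -0.599 0.945

θ = κ·ℓ = 1.0560 × 1.4230 = 1.50269 rad
ρ = (1 − cos θ)/κ = (1 − 0.06806)/1.0560 = 0.88252
z = sin θ / κ = 0.99768/1.0560 = 0.94477
x = ρ cos φ = 0.88252 × cos(317.22°) = 0.64774
y = ρ sin φ = 0.88252 × sin(317.22°) = -0.59940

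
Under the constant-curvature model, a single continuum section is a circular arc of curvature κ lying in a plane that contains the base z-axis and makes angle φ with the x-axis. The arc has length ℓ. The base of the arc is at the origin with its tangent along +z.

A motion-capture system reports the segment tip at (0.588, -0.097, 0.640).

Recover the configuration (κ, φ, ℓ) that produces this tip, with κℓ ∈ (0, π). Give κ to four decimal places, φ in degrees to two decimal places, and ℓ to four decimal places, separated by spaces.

1.5585 350.63 0.9621

ρ = √(x²+y²) = √(0.588² + -0.097²) = 0.59595
φ = atan2(y, x) mod 360° = atan2(-0.097, 0.588) = 350.6325°
|p|² = ρ² + z² = 0.59595² + 0.640² = 0.76475
κ = 2ρ / |p|² = 2×0.59595 / 0.76475 = 1.55853
θ = 2·atan2(ρ, z) = 2·atan2(0.59595, 0.640) = 1.49954 rad
ℓ = θ/κ = 1.49954/1.55853 = 0.96215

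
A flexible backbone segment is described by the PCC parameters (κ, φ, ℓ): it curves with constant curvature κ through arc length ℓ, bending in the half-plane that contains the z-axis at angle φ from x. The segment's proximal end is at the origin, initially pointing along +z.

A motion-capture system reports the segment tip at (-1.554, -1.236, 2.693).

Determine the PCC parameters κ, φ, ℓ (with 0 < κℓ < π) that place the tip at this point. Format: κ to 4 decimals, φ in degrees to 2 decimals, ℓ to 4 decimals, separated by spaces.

ρ = √(x²+y²) = √(-1.554² + -1.236²) = 1.98560
φ = atan2(y, x) mod 360° = atan2(-1.236, -1.554) = 218.4976°
|p|² = ρ² + z² = 1.98560² + 2.693² = 11.19486
κ = 2ρ / |p|² = 2×1.98560 / 11.19486 = 0.35473
θ = 2·atan2(ρ, z) = 2·atan2(1.98560, 2.693) = 1.27067 rad
ℓ = θ/κ = 1.27067/0.35473 = 3.58204

0.3547 218.50 3.5820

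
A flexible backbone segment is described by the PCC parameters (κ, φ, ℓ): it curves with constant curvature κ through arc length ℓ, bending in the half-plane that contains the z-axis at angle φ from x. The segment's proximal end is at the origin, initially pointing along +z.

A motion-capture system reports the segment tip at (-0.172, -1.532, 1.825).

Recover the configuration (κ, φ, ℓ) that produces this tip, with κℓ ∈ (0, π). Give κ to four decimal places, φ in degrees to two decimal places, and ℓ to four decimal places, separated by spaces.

ρ = √(x²+y²) = √(-0.172² + -1.532²) = 1.54163
φ = atan2(y, x) mod 360° = atan2(-1.532, -0.172) = 263.5941°
|p|² = ρ² + z² = 1.54163² + 1.825² = 5.70723
κ = 2ρ / |p|² = 2×1.54163 / 5.70723 = 0.54024
θ = 2·atan2(ρ, z) = 2·atan2(1.54163, 1.825) = 1.40285 rad
ℓ = θ/κ = 1.40285/0.54024 = 2.59674

0.5402 263.59 2.5967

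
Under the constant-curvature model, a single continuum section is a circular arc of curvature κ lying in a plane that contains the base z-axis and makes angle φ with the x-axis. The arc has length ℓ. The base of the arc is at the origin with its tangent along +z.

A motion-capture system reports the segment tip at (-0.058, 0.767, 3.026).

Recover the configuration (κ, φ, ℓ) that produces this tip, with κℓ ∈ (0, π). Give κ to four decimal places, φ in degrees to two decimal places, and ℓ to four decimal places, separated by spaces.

0.1578 94.32 3.1547

ρ = √(x²+y²) = √(-0.058² + 0.767²) = 0.76919
φ = atan2(y, x) mod 360° = atan2(0.767, -0.058) = 94.3244°
|p|² = ρ² + z² = 0.76919² + 3.026² = 9.74833
κ = 2ρ / |p|² = 2×0.76919 / 9.74833 = 0.15781
θ = 2·atan2(ρ, z) = 2·atan2(0.76919, 3.026) = 0.49784 rad
ℓ = θ/κ = 0.49784/0.15781 = 3.15471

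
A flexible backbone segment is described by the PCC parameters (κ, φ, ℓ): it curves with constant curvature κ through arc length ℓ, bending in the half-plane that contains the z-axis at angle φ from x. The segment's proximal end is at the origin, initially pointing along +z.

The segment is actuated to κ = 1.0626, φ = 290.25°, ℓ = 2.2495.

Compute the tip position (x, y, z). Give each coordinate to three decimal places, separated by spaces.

θ = κ·ℓ = 1.0626 × 2.2495 = 2.39032 rad
ρ = (1 − cos θ)/κ = (1 − -0.73082)/1.0626 = 1.62885
z = sin θ / κ = 0.68257/1.0626 = 0.64236
x = ρ cos φ = 1.62885 × cos(290.25°) = 0.56377
y = ρ sin φ = 1.62885 × sin(290.25°) = -1.52818

0.564 -1.528 0.642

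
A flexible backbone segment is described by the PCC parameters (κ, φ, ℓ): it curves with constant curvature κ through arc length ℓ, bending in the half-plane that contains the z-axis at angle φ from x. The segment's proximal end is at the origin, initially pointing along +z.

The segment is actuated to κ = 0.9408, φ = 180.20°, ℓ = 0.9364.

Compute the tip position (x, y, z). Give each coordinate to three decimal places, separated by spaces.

θ = κ·ℓ = 0.9408 × 0.9364 = 0.88097 rad
ρ = (1 − cos θ)/κ = (1 − 0.63641)/0.9408 = 0.38647
z = sin θ / κ = 0.77135/0.9408 = 0.81989
x = ρ cos φ = 0.38647 × cos(180.20°) = -0.38647
y = ρ sin φ = 0.38647 × sin(180.20°) = -0.00135

-0.386 -0.001 0.820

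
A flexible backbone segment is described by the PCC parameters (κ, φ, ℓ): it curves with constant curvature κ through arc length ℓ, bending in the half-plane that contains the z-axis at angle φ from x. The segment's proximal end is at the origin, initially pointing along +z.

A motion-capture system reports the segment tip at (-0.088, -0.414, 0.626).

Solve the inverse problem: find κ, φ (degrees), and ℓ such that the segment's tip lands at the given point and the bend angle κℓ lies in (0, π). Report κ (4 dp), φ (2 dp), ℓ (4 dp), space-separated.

1.4824 258.00 0.8021

ρ = √(x²+y²) = √(-0.088² + -0.414²) = 0.42325
φ = atan2(y, x) mod 360° = atan2(-0.414, -0.088) = 257.9998°
|p|² = ρ² + z² = 0.42325² + 0.626² = 0.57102
κ = 2ρ / |p|² = 2×0.42325 / 0.57102 = 1.48244
θ = 2·atan2(ρ, z) = 2·atan2(0.42325, 0.626) = 1.18903 rad
ℓ = θ/κ = 1.18903/1.48244 = 0.80208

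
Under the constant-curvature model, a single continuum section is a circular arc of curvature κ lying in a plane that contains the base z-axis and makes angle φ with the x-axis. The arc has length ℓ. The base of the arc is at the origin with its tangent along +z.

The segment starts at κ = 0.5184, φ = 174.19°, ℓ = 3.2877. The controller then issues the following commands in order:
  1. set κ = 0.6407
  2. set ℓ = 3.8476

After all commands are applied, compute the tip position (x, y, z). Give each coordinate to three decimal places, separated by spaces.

initial: κ=0.5184, φ=174.19°, ℓ=3.2877
cmd 1: set κ=0.6407 → (κ,φ,ℓ)=(0.6407,174.19°,3.2877) → tip=(-2.3453,0.2386,1.3422)
cmd 2: set ℓ=3.8476 → (κ,φ,ℓ)=(0.6407,174.19°,3.8476) → tip=(-2.7636,0.2812,0.9771)

-2.764 0.281 0.977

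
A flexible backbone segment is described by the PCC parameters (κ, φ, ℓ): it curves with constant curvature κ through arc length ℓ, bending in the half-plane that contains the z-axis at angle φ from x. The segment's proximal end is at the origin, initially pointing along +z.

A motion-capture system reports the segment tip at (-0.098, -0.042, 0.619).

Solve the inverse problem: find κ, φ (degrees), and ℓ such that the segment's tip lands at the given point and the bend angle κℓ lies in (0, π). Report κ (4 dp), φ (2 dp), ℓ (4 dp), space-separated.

ρ = √(x²+y²) = √(-0.098² + -0.042²) = 0.10662
φ = atan2(y, x) mod 360° = atan2(-0.042, -0.098) = 203.1986°
|p|² = ρ² + z² = 0.10662² + 0.619² = 0.39453
κ = 2ρ / |p|² = 2×0.10662 / 0.39453 = 0.54050
θ = 2·atan2(ρ, z) = 2·atan2(0.10662, 0.619) = 0.34115 rad
ℓ = θ/κ = 0.34115/0.54050 = 0.63117

0.5405 203.20 0.6312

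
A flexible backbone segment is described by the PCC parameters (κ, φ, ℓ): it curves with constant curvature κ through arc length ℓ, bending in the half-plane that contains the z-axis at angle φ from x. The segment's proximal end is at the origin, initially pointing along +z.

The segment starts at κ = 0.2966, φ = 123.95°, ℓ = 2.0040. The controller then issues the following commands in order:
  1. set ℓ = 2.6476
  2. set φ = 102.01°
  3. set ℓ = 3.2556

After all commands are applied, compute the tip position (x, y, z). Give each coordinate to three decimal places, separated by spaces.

initial: κ=0.2966, φ=123.95°, ℓ=2.0040
cmd 1: set ℓ=2.6476 → (κ,φ,ℓ)=(0.2966,123.95°,2.6476) → tip=(-0.5513,0.8189,2.3838)
cmd 2: set φ=102.01° → (κ,φ,ℓ)=(0.2966,102.01°,2.6476) → tip=(-0.2054,0.9656,2.3838)
cmd 3: set ℓ=3.2556 → (κ,φ,ℓ)=(0.2966,102.01°,3.2556) → tip=(-0.3024,1.4216,2.7727)

-0.302 1.422 2.773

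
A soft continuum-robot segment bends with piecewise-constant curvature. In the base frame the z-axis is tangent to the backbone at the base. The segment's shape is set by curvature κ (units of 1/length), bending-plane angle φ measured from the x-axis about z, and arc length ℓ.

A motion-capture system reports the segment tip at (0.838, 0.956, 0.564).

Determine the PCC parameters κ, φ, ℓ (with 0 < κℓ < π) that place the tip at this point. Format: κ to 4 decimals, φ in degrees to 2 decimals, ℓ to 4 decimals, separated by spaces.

ρ = √(x²+y²) = √(0.838² + 0.956²) = 1.27129
φ = atan2(y, x) mod 360° = atan2(0.956, 0.838) = 48.7632°
|p|² = ρ² + z² = 1.27129² + 0.564² = 1.93428
κ = 2ρ / |p|² = 2×1.27129 / 1.93428 = 1.31449
θ = 2·atan2(ρ, z) = 2·atan2(1.27129, 0.564) = 2.30648 rad
ℓ = θ/κ = 2.30648/1.31449 = 1.75466

1.3145 48.76 1.7547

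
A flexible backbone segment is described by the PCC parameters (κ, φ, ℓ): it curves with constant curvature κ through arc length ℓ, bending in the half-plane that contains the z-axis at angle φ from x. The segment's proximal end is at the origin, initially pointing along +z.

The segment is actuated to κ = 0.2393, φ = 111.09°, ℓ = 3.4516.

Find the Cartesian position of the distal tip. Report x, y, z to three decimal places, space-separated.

-0.484 1.256 3.072

θ = κ·ℓ = 0.2393 × 3.4516 = 0.82597 rad
ρ = (1 − cos θ)/κ = (1 − 0.67785)/0.2393 = 1.34624
z = sin θ / κ = 0.73520/0.2393 = 3.07231
x = ρ cos φ = 1.34624 × cos(111.09°) = -0.48442
y = ρ sin φ = 1.34624 × sin(111.09°) = 1.25606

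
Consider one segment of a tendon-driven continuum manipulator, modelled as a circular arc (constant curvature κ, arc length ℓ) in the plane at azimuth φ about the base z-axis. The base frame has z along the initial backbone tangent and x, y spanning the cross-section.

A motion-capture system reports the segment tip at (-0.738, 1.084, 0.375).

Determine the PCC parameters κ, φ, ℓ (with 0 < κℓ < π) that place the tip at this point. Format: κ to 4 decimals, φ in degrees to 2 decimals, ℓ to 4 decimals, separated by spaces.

ρ = √(x²+y²) = √(-0.738² + 1.084²) = 1.31137
φ = atan2(y, x) mod 360° = atan2(1.084, -0.738) = 124.2475°
|p|² = ρ² + z² = 1.31137² + 0.375² = 1.86033
κ = 2ρ / |p|² = 2×1.31137 / 1.86033 = 1.40983
θ = 2·atan2(ρ, z) = 2·atan2(1.31137, 0.375) = 2.58454 rad
ℓ = θ/κ = 2.58454/1.40983 = 1.83322

1.4098 124.25 1.8332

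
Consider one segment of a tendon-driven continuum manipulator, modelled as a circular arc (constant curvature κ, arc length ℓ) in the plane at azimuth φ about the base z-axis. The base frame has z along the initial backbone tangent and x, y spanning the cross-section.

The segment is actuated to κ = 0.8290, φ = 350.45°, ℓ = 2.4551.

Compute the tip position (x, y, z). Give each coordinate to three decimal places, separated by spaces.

θ = κ·ℓ = 0.8290 × 2.4551 = 2.03528 rad
ρ = (1 − cos θ)/κ = (1 − -0.44796)/0.8290 = 1.74663
z = sin θ / κ = 0.89405/0.8290 = 1.07847
x = ρ cos φ = 1.74663 × cos(350.45°) = 1.72243
y = ρ sin φ = 1.74663 × sin(350.45°) = -0.28978

1.722 -0.290 1.078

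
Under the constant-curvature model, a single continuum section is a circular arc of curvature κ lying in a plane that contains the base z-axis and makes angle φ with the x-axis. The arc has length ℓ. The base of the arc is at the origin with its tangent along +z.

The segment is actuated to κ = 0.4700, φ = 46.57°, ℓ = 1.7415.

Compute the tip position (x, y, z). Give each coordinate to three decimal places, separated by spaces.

θ = κ·ℓ = 0.4700 × 1.7415 = 0.81850 rad
ρ = (1 − cos θ)/κ = (1 − 0.68331)/0.4700 = 0.67380
z = sin θ / κ = 0.73013/0.4700 = 1.55346
x = ρ cos φ = 0.67380 × cos(46.57°) = 0.46322
y = ρ sin φ = 0.67380 × sin(46.57°) = 0.48932

0.463 0.489 1.553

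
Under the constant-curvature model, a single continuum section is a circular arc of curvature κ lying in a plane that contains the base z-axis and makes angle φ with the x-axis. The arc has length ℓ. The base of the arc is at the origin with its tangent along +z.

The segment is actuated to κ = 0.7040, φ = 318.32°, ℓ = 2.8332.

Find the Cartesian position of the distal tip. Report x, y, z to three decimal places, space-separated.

θ = κ·ℓ = 0.7040 × 2.8332 = 1.99457 rad
ρ = (1 − cos θ)/κ = (1 − -0.41121)/0.7040 = 2.00455
z = sin θ / κ = 0.91154/0.7040 = 1.29480
x = ρ cos φ = 2.00455 × cos(318.32°) = 1.49714
y = ρ sin φ = 2.00455 × sin(318.32°) = -1.33297

1.497 -1.333 1.295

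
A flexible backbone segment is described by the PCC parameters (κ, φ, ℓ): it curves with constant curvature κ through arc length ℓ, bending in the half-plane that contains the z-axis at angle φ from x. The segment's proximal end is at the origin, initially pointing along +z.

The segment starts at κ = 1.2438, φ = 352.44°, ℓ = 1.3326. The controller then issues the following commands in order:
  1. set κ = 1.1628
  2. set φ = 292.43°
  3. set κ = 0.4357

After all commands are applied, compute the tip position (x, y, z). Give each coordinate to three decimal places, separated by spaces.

initial: κ=1.2438, φ=352.44°, ℓ=1.3326
cmd 1: set κ=1.1628 → (κ,φ,ℓ)=(1.1628,352.44°,1.3326) → tip=(0.8344,-0.1107,0.8598)
cmd 2: set φ=292.43° → (κ,φ,ℓ)=(1.1628,292.43°,1.3326) → tip=(0.3212,-0.7780,0.8598)
cmd 3: set κ=0.4357 → (κ,φ,ℓ)=(0.4357,292.43°,1.3326) → tip=(0.1435,-0.3477,1.2590)

0.144 -0.348 1.259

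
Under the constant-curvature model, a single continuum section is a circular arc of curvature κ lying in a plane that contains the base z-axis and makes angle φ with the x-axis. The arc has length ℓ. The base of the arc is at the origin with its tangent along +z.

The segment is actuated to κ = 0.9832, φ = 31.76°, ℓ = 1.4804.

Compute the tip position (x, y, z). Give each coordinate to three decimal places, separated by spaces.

θ = κ·ℓ = 0.9832 × 1.4804 = 1.45553 rad
ρ = (1 − cos θ)/κ = (1 − 0.11501)/0.9832 = 0.90011
z = sin θ / κ = 0.99336/0.9832 = 1.01034
x = ρ cos φ = 0.90011 × cos(31.76°) = 0.76533
y = ρ sin φ = 0.90011 × sin(31.76°) = 0.47378

0.765 0.474 1.010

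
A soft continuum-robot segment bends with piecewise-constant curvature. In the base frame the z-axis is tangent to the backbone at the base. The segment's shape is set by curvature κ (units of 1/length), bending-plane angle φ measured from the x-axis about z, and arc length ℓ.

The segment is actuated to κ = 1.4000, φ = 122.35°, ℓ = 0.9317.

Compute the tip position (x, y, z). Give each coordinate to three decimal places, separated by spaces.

θ = κ·ℓ = 1.4000 × 0.9317 = 1.30438 rad
ρ = (1 − cos θ)/κ = (1 − 0.26328)/1.4000 = 0.52623
z = sin θ / κ = 0.96472/1.4000 = 0.68909
x = ρ cos φ = 0.52623 × cos(122.35°) = -0.28158
y = ρ sin φ = 0.52623 × sin(122.35°) = 0.44456

-0.282 0.445 0.689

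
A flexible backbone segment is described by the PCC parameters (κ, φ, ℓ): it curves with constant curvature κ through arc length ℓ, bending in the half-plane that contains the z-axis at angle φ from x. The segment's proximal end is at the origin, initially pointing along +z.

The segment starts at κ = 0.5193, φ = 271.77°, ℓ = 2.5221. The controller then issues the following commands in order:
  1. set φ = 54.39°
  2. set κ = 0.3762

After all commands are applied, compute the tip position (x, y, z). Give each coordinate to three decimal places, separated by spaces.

initial: κ=0.5193, φ=271.77°, ℓ=2.5221
cmd 1: set φ=54.39° → (κ,φ,ℓ)=(0.5193,54.39°,2.5221) → tip=(0.8318,1.1615,1.8604)
cmd 2: set κ=0.3762 → (κ,φ,ℓ)=(0.3762,54.39°,2.5221) → tip=(0.6460,0.9019,2.1604)

0.646 0.902 2.160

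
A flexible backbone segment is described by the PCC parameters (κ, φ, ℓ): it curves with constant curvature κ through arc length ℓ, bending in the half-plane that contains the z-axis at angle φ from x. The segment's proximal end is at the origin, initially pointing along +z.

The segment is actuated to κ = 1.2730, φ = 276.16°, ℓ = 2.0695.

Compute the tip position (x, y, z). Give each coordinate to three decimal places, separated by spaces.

θ = κ·ℓ = 1.2730 × 2.0695 = 2.63447 rad
ρ = (1 − cos θ)/κ = (1 − -0.87415)/1.2730 = 1.47223
z = sin θ / κ = 0.48566/1.2730 = 0.38151
x = ρ cos φ = 1.47223 × cos(276.16°) = 0.15798
y = ρ sin φ = 1.47223 × sin(276.16°) = -1.46373

0.158 -1.464 0.382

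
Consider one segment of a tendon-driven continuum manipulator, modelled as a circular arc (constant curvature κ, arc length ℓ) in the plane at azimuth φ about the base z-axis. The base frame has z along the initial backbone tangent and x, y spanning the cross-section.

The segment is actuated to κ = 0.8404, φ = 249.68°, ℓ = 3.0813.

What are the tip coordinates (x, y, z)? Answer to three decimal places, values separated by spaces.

θ = κ·ℓ = 0.8404 × 3.0813 = 2.58952 rad
ρ = (1 − cos θ)/κ = (1 − -0.85144)/0.8404 = 2.20305
z = sin θ / κ = 0.52445/0.8404 = 0.62405
x = ρ cos φ = 2.20305 × cos(249.68°) = -0.76504
y = ρ sin φ = 2.20305 × sin(249.68°) = -2.06595

-0.765 -2.066 0.624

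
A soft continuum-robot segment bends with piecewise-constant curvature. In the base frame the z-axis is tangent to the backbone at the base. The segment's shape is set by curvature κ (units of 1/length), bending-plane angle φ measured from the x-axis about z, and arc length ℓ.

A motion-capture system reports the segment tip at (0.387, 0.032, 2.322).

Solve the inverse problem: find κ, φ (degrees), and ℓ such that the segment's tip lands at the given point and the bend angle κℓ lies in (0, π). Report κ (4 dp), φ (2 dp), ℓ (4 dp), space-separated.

0.1401 4.73 2.3651

ρ = √(x²+y²) = √(0.387² + 0.032²) = 0.38832
φ = atan2(y, x) mod 360° = atan2(0.032, 0.387) = 4.7269°
|p|² = ρ² + z² = 0.38832² + 2.322² = 5.54248
κ = 2ρ / |p|² = 2×0.38832 / 5.54248 = 0.14013
θ = 2·atan2(ρ, z) = 2·atan2(0.38832, 2.322) = 0.33140 rad
ℓ = θ/κ = 0.33140/0.14013 = 2.36505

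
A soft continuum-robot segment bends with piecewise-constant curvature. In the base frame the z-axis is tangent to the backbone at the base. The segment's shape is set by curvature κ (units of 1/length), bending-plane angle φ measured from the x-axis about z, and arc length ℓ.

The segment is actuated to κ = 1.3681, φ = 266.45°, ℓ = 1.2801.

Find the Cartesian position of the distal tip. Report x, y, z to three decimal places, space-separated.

-0.053 -0.861 0.719

θ = κ·ℓ = 1.3681 × 1.2801 = 1.75130 rad
ρ = (1 − cos θ)/κ = (1 − -0.17953)/1.3681 = 0.86217
z = sin θ / κ = 0.98375/1.3681 = 0.71906
x = ρ cos φ = 0.86217 × cos(266.45°) = -0.05338
y = ρ sin φ = 0.86217 × sin(266.45°) = -0.86051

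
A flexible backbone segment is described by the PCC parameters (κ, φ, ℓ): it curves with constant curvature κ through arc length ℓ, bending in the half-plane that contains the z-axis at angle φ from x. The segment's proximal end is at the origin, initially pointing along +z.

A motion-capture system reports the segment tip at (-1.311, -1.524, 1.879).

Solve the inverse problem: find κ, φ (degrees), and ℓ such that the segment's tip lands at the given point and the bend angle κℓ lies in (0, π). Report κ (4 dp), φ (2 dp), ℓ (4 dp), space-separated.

ρ = √(x²+y²) = √(-1.311² + -1.524²) = 2.01030
φ = atan2(y, x) mod 360° = atan2(-1.524, -1.311) = 229.2967°
|p|² = ρ² + z² = 2.01030² + 1.879² = 7.57194
κ = 2ρ / |p|² = 2×2.01030 / 7.57194 = 0.53099
θ = 2·atan2(ρ, z) = 2·atan2(2.01030, 1.879) = 1.63829 rad
ℓ = θ/κ = 1.63829/0.53099 = 3.08537

0.5310 229.30 3.0854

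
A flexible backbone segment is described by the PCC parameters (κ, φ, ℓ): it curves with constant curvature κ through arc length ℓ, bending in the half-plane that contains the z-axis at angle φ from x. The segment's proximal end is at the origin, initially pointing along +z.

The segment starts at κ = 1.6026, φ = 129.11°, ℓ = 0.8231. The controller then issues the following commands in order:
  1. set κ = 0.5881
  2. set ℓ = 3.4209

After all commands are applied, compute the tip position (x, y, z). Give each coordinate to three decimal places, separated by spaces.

initial: κ=1.6026, φ=129.11°, ℓ=0.8231
cmd 1: set κ=0.5881 → (κ,φ,ℓ)=(0.5881,129.11°,0.8231) → tip=(-0.1232,0.1516,0.7913)
cmd 2: set ℓ=3.4209 → (κ,φ,ℓ)=(0.5881,129.11°,3.4209) → tip=(-1.5305,1.8826,1.5377)

-1.531 1.883 1.538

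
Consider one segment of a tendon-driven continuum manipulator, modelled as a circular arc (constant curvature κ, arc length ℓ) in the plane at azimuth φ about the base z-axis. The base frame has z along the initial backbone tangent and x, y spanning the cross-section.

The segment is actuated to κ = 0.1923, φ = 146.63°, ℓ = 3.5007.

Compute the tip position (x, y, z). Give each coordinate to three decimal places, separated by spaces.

θ = κ·ℓ = 0.1923 × 3.5007 = 0.67318 rad
ρ = (1 − cos θ)/κ = (1 − 0.78184)/0.1923 = 1.13448
z = sin θ / κ = 0.62348/0.1923 = 3.24222
x = ρ cos φ = 1.13448 × cos(146.63°) = -0.94744
y = ρ sin φ = 1.13448 × sin(146.63°) = 0.62401

-0.947 0.624 3.242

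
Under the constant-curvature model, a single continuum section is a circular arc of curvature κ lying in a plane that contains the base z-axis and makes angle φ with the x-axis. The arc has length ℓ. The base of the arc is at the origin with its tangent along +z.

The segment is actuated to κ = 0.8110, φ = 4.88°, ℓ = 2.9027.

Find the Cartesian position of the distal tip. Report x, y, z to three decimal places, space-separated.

θ = κ·ℓ = 0.8110 × 2.9027 = 2.35409 rad
ρ = (1 − cos θ)/κ = (1 − -0.70562)/0.8110 = 2.10310
z = sin θ / κ = 0.70859/0.8110 = 0.87373
x = ρ cos φ = 2.10310 × cos(4.88°) = 2.09548
y = ρ sin φ = 2.10310 × sin(4.88°) = 0.17891

2.095 0.179 0.874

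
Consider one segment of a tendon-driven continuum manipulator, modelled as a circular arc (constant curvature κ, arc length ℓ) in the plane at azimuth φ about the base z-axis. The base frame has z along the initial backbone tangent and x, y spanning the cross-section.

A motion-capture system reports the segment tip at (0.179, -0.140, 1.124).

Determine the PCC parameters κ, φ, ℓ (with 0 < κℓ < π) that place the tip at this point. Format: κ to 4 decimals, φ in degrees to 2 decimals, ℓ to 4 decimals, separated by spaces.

0.3456 321.97 1.1544

ρ = √(x²+y²) = √(0.179² + -0.140²) = 0.22725
φ = atan2(y, x) mod 360° = atan2(-0.140, 0.179) = 321.9702°
|p|² = ρ² + z² = 0.22725² + 1.124² = 1.31502
κ = 2ρ / |p|² = 2×0.22725 / 1.31502 = 0.34562
θ = 2·atan2(ρ, z) = 2·atan2(0.22725, 1.124) = 0.39898 rad
ℓ = θ/κ = 0.39898/0.34562 = 1.15438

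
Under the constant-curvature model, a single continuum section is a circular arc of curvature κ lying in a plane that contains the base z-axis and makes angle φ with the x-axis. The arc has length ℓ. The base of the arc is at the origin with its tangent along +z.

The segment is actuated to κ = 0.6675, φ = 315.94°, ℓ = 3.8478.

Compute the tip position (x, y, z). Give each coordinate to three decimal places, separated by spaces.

1.981 -1.917 0.812

θ = κ·ℓ = 0.6675 × 3.8478 = 2.56841 rad
ρ = (1 − cos θ)/κ = (1 − -0.84018)/0.6675 = 2.75682
z = sin θ / κ = 0.54231/0.6675 = 0.81245
x = ρ cos φ = 2.75682 × cos(315.94°) = 1.98108
y = ρ sin φ = 2.75682 × sin(315.94°) = -1.91712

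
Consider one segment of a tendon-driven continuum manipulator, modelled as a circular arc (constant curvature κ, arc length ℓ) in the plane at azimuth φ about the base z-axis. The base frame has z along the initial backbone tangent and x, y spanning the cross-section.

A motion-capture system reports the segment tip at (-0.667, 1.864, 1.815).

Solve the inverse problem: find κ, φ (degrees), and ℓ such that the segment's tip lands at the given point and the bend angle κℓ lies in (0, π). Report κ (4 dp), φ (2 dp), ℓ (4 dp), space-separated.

ρ = √(x²+y²) = √(-0.667² + 1.864²) = 1.97974
φ = atan2(y, x) mod 360° = atan2(1.864, -0.667) = 109.6889°
|p|² = ρ² + z² = 1.97974² + 1.815² = 7.21361
κ = 2ρ / |p|² = 2×1.97974 / 7.21361 = 0.54889
θ = 2·atan2(ρ, z) = 2·atan2(1.97974, 1.815) = 1.65757 rad
ℓ = θ/κ = 1.65757/0.54889 = 3.01985

0.5489 109.69 3.0198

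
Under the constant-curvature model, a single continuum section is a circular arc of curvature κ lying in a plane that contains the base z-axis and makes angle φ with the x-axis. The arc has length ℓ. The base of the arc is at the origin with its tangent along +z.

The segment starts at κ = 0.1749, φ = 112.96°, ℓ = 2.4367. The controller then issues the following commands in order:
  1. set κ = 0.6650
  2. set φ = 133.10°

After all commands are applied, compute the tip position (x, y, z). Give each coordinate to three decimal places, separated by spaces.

initial: κ=0.1749, φ=112.96°, ℓ=2.4367
cmd 1: set κ=0.6650 → (κ,φ,ℓ)=(0.6650,112.96°,2.4367) → tip=(-0.6157,1.4533,1.5019)
cmd 2: set φ=133.10° → (κ,φ,ℓ)=(0.6650,133.10°,2.4367) → tip=(-1.0784,1.1524,1.5019)

-1.078 1.152 1.502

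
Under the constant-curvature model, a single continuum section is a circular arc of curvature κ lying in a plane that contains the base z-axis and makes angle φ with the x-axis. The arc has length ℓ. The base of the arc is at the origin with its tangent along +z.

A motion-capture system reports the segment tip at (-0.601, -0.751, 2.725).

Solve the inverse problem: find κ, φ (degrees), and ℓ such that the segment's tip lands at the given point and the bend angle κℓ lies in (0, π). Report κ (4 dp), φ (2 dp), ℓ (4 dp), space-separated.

0.2304 231.33 2.9460

ρ = √(x²+y²) = √(-0.601² + -0.751²) = 0.96187
φ = atan2(y, x) mod 360° = atan2(-0.751, -0.601) = 231.3309°
|p|² = ρ² + z² = 0.96187² + 2.725² = 8.35083
κ = 2ρ / |p|² = 2×0.96187 / 8.35083 = 0.23037
θ = 2·atan2(ρ, z) = 2·atan2(0.96187, 2.725) = 0.67866 rad
ℓ = θ/κ = 0.67866/0.23037 = 2.94599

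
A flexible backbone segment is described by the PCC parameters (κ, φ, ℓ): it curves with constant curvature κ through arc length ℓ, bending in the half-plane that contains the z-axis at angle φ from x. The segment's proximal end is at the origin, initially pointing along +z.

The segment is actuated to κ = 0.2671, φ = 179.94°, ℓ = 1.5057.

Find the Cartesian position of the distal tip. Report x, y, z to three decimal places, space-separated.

-0.299 0.000 1.465

θ = κ·ℓ = 0.2671 × 1.5057 = 0.40217 rad
ρ = (1 − cos θ)/κ = (1 − 0.92021)/0.2671 = 0.29872
z = sin θ / κ = 0.39142/0.2671 = 1.46544
x = ρ cos φ = 0.29872 × cos(179.94°) = -0.29872
y = ρ sin φ = 0.29872 × sin(179.94°) = 0.00031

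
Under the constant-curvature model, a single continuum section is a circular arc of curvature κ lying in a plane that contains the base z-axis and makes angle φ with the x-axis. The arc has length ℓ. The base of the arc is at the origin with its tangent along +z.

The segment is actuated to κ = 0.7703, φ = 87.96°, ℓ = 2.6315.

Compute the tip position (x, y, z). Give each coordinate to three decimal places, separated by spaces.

θ = κ·ℓ = 0.7703 × 2.6315 = 2.02704 rad
ρ = (1 − cos θ)/κ = (1 − -0.44058)/0.7703 = 1.87016
z = sin θ / κ = 0.89771/0.7703 = 1.16541
x = ρ cos φ = 1.87016 × cos(87.96°) = 0.06657
y = ρ sin φ = 1.87016 × sin(87.96°) = 1.86897

0.067 1.869 1.165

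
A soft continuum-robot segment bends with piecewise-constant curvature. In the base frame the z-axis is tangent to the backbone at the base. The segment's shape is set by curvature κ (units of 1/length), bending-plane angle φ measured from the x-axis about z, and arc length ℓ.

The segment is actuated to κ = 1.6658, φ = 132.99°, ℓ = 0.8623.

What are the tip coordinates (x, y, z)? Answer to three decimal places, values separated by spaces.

-0.354 0.380 0.595

θ = κ·ℓ = 1.6658 × 0.8623 = 1.43642 rad
ρ = (1 − cos θ)/κ = (1 − 0.13397)/1.6658 = 0.51989
z = sin θ / κ = 0.99098/1.6658 = 0.59490
x = ρ cos φ = 0.51989 × cos(132.99°) = -0.35450
y = ρ sin φ = 0.51989 × sin(132.99°) = 0.38028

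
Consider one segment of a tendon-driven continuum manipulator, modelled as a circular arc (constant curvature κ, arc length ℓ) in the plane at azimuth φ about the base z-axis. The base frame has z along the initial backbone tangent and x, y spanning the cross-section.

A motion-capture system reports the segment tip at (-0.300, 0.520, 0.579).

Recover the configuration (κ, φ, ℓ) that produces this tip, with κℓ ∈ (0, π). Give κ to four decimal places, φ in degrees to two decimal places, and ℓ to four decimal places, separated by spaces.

ρ = √(x²+y²) = √(-0.300² + 0.520²) = 0.60033
φ = atan2(y, x) mod 360° = atan2(0.520, -0.300) = 119.9816°
|p|² = ρ² + z² = 0.60033² + 0.579² = 0.69564
κ = 2ρ / |p|² = 2×0.60033 / 0.69564 = 1.72599
θ = 2·atan2(ρ, z) = 2·atan2(0.60033, 0.579) = 1.60697 rad
ℓ = θ/κ = 1.60697/1.72599 = 0.93105

1.7260 119.98 0.9310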